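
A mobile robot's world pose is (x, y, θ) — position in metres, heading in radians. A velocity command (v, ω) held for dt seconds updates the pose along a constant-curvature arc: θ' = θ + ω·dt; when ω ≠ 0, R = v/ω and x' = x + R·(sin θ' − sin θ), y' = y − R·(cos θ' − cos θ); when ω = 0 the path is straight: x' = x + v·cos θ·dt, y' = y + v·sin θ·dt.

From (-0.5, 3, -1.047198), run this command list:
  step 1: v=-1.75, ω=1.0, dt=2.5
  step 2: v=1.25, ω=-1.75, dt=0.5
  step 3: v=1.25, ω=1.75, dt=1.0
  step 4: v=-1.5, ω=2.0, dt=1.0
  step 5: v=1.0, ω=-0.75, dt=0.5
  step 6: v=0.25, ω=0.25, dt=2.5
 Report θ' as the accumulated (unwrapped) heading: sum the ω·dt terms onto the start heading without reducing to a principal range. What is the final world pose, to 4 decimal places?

step 1: θ'=1.4528 (R=-1.7500) → pose (-3.7534, 2.3310, 1.4528)
step 2: θ'=0.5778 (R=-0.7143) → pose (-3.4342, 2.8453, 0.5778)
step 3: θ'=2.3278 (R=0.7143) → pose (-3.3051, 3.9341, 2.3278)
step 4: θ'=4.3278 (R=-0.7500) → pose (-2.0647, 4.1678, 4.3278)
step 5: θ'=3.9528 (R=-1.3333) → pose (-2.3338, 3.7499, 3.9528)
step 6: θ'=4.5778 (R=1.0000) → pose (-2.5997, 3.1954, 4.5778)

(-2.5997, 3.1954, 4.5778)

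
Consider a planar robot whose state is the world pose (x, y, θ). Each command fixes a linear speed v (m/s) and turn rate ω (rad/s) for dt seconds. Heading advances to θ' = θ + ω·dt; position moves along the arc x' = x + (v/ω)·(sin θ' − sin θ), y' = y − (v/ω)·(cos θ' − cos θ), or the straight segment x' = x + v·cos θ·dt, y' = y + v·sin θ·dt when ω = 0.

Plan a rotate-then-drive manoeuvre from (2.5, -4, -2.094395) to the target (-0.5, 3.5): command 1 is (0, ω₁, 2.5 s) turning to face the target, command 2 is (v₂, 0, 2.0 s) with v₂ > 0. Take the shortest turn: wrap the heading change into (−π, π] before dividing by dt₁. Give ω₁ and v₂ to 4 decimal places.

ω₁ = -0.8950, v₂ = 4.0389

heading to target = atan2(3.5−-4, -0.5−2.5) = 1.9513
Δθ = wrap(1.9513 − -2.0944) = -2.2375; ω₁ = Δθ/dt₁ = -0.8950
distance = √((-0.5−2.5)² + (3.5−-4)²) = 8.0777; v₂ = distance/dt₂ = 4.0389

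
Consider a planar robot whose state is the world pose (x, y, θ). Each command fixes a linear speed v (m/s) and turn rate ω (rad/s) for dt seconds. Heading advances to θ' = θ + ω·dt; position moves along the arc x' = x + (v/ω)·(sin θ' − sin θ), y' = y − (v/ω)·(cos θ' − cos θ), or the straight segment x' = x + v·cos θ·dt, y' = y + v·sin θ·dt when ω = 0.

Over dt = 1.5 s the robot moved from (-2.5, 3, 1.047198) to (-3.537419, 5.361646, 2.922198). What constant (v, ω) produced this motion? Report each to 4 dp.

Δθ = 2.922198 − 1.047198 = 1.875000
ω = Δθ/dt = 1.875000/1.5 = 1.2500
R = −Δy/(cos θ' − cos θ) = 1.6000
v = R·ω = 1.6000·1.2500 = 2.0000

v = 2.0000, ω = 1.2500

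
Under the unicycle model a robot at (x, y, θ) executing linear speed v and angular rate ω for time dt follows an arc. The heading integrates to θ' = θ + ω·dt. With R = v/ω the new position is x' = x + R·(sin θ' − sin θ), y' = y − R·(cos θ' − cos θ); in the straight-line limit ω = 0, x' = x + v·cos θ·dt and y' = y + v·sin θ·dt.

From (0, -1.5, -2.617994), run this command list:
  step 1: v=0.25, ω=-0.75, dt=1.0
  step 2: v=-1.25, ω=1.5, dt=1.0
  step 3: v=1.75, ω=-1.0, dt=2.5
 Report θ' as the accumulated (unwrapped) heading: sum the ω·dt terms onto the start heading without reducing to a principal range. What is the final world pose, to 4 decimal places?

step 1: θ'=-3.3680 (R=-0.3333) → pose (-0.2415, -1.5362, -3.3680)
step 2: θ'=-1.8680 (R=-0.8333) → pose (0.7424, -0.9681, -1.8680)
step 3: θ'=-4.3680 (R=-1.7500) → pose (-2.5782, -1.0465, -4.3680)

(-2.5782, -1.0465, -4.3680)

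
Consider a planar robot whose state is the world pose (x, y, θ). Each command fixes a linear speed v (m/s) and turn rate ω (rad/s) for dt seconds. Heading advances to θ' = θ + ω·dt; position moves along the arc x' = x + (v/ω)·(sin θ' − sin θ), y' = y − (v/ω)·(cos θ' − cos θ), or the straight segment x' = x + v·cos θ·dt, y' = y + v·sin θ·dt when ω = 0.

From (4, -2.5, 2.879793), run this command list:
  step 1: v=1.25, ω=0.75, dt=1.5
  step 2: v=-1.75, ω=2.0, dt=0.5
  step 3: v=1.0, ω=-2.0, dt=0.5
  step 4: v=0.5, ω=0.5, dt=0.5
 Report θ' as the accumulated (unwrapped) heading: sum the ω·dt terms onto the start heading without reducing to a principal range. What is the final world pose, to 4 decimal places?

(2.2390, -2.8829, 4.2548)

step 1: θ'=4.0048 (R=1.6667) → pose (2.3021, -3.0265, 4.0048)
step 2: θ'=5.0048 (R=-0.8750) → pose (2.4750, -2.2055, 5.0048)
step 3: θ'=4.0048 (R=-0.5000) → pose (2.3762, -2.6747, 4.0048)
step 4: θ'=4.2548 (R=1.0000) → pose (2.2390, -2.8829, 4.2548)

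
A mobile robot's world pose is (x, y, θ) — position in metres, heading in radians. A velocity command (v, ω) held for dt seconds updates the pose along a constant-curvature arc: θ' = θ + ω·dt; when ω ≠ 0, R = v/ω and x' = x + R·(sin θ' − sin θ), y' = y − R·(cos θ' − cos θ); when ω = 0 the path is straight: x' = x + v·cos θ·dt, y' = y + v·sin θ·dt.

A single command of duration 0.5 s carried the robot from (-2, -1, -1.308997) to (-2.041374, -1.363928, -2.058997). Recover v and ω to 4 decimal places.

Δθ = -2.058997 − -1.308997 = -0.750000
ω = Δθ/dt = -0.750000/0.5 = -1.5000
R = −Δy/(cos θ' − cos θ) = -0.5000
v = R·ω = -0.5000·-1.5000 = 0.7500

v = 0.7500, ω = -1.5000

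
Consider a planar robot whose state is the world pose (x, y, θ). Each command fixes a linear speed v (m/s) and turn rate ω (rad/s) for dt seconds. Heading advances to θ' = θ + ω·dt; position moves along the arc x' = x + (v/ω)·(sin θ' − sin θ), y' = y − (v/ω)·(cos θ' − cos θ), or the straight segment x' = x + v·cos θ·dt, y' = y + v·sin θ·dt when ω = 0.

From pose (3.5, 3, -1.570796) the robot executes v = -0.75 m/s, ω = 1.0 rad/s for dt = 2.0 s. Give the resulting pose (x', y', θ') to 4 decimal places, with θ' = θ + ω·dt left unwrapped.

(2.4379, 3.6820, 0.4292)

θ' = -1.5708 + 1.0·2.0 = 0.4292
R = v/ω = -0.75/1.0 = -0.7500
x' = 3.5 + -0.7500·(sin 0.4292 − sin -1.5708) = 2.4379
y' = 3 − -0.7500·(cos 0.4292 − cos -1.5708) = 3.6820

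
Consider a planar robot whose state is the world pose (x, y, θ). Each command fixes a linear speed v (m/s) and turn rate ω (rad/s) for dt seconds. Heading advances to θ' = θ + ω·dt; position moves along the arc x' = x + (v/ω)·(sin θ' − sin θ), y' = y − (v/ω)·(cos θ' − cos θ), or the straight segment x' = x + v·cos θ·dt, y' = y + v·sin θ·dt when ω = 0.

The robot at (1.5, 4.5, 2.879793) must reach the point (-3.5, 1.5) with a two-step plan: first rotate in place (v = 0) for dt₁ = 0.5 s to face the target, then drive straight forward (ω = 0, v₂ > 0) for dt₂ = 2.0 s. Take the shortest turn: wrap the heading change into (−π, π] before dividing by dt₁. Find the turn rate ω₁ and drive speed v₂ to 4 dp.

ω₁ = 1.6044, v₂ = 2.9155

heading to target = atan2(1.5−4.5, -3.5−1.5) = -2.6012
Δθ = wrap(-2.6012 − 2.8798) = 0.8022; ω₁ = Δθ/dt₁ = 1.6044
distance = √((-3.5−1.5)² + (1.5−4.5)²) = 5.8310; v₂ = distance/dt₂ = 2.9155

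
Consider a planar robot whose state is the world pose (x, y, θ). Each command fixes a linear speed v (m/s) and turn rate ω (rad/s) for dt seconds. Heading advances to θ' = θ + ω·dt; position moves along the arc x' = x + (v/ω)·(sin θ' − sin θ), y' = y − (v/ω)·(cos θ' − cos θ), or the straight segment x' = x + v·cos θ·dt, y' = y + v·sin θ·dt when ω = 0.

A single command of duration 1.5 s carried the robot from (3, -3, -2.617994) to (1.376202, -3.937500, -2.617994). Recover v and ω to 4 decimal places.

Δθ = -2.617994 − -2.617994 = 0.000000
ω = Δθ/dt = 0.000000/1.5 = 0.0000
ω = 0 → v = (Δx·cos θ + Δy·sin θ)/dt = 1.2500

v = 1.2500, ω = 0.0000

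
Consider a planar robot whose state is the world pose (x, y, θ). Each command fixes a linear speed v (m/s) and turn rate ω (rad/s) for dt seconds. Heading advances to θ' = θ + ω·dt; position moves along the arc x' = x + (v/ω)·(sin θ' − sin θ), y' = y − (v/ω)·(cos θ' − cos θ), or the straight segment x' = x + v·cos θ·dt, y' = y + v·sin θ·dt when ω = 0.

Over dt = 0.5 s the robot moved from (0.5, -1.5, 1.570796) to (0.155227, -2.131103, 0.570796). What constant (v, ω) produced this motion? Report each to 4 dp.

Δθ = 0.570796 − 1.570796 = -1.000000
ω = Δθ/dt = -1.000000/0.5 = -2.0000
R = −Δy/(cos θ' − cos θ) = 0.7500
v = R·ω = 0.7500·-2.0000 = -1.5000

v = -1.5000, ω = -2.0000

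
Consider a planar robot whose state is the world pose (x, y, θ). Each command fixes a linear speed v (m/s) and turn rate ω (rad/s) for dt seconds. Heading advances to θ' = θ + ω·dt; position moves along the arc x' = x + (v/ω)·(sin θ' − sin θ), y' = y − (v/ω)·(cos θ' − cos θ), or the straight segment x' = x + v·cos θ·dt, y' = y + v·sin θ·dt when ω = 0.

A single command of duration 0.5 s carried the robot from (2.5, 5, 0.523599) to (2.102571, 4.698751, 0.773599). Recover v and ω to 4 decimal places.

v = -1.0000, ω = 0.5000

Δθ = 0.773599 − 0.523599 = 0.250000
ω = Δθ/dt = 0.250000/0.5 = 0.5000
R = Δx/(sin θ' − sin θ) = -2.0000
v = R·ω = -2.0000·0.5000 = -1.0000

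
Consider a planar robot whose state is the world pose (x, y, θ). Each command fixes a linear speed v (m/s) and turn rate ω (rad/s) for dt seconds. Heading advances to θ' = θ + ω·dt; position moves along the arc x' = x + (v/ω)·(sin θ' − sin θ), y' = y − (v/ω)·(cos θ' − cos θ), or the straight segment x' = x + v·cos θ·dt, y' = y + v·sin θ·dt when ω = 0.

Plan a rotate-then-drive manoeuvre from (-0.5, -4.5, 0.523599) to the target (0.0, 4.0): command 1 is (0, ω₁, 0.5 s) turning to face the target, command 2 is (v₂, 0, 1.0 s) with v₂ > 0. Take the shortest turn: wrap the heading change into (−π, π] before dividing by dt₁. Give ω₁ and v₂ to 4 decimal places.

heading to target = atan2(4−-4.5, 0−-0.5) = 1.5120
Δθ = wrap(1.5120 − 0.5236) = 0.9884; ω₁ = Δθ/dt₁ = 1.9769
distance = √((0−-0.5)² + (4−-4.5)²) = 8.5147; v₂ = distance/dt₂ = 8.5147

ω₁ = 1.9769, v₂ = 8.5147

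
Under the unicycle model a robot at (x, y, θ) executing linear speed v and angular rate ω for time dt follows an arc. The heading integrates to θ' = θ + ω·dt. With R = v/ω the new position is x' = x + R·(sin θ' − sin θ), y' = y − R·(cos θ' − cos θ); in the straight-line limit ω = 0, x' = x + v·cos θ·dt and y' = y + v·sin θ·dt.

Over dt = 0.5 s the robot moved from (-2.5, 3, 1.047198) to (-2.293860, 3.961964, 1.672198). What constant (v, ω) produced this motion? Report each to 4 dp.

Δθ = 1.672198 − 1.047198 = 0.625000
ω = Δθ/dt = 0.625000/0.5 = 1.2500
R = −Δy/(cos θ' − cos θ) = 1.6000
v = R·ω = 1.6000·1.2500 = 2.0000

v = 2.0000, ω = 1.2500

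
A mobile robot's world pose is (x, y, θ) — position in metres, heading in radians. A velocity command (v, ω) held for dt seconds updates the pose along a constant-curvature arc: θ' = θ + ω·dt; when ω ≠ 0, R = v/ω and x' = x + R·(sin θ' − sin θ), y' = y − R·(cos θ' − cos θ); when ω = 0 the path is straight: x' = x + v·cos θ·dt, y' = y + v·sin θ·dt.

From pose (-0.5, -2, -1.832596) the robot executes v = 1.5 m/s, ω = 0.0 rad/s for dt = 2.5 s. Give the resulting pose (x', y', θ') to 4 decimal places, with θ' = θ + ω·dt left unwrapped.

(-1.4706, -5.6222, -1.8326)

θ' = -1.8326 + 0.0·2.5 = -1.8326
ω = 0 → straight: x' = -0.5 + 1.5·cos(-1.8326)·2.5 = -1.4706
y' = -2 + 1.5·sin(-1.8326)·2.5 = -5.6222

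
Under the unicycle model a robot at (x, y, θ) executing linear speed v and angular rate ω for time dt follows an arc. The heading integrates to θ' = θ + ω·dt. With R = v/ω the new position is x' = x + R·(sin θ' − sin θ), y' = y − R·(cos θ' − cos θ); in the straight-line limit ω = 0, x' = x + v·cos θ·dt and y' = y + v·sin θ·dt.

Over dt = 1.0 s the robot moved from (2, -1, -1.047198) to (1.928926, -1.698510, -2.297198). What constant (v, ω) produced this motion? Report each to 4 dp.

Δθ = -2.297198 − -1.047198 = -1.250000
ω = Δθ/dt = -1.250000/1.0 = -1.2500
R = −Δy/(cos θ' − cos θ) = -0.6000
v = R·ω = -0.6000·-1.2500 = 0.7500

v = 0.7500, ω = -1.2500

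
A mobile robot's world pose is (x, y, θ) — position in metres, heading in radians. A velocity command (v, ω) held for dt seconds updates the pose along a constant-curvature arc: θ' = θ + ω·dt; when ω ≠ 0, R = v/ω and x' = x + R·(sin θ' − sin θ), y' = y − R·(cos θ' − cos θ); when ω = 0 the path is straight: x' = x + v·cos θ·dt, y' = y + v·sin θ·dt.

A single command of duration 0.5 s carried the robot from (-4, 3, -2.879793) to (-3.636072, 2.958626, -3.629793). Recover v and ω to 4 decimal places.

Δθ = -3.629793 − -2.879793 = -0.750000
ω = Δθ/dt = -0.750000/0.5 = -1.5000
R = Δx/(sin θ' − sin θ) = 0.5000
v = R·ω = 0.5000·-1.5000 = -0.7500

v = -0.7500, ω = -1.5000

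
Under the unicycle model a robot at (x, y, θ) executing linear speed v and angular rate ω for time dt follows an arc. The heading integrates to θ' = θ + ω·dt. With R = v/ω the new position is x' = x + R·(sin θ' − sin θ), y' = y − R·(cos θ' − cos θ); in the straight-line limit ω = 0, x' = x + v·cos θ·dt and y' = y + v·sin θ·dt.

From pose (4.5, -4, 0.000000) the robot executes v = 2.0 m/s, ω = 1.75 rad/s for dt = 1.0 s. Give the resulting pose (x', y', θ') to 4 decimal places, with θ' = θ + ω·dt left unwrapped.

(5.6246, -2.6534, 1.7500)

θ' = 0.0000 + 1.75·1.0 = 1.7500
R = v/ω = 2.0/1.75 = 1.1429
x' = 4.5 + 1.1429·(sin 1.7500 − sin 0.0000) = 5.6246
y' = -4 − 1.1429·(cos 1.7500 − cos 0.0000) = -2.6534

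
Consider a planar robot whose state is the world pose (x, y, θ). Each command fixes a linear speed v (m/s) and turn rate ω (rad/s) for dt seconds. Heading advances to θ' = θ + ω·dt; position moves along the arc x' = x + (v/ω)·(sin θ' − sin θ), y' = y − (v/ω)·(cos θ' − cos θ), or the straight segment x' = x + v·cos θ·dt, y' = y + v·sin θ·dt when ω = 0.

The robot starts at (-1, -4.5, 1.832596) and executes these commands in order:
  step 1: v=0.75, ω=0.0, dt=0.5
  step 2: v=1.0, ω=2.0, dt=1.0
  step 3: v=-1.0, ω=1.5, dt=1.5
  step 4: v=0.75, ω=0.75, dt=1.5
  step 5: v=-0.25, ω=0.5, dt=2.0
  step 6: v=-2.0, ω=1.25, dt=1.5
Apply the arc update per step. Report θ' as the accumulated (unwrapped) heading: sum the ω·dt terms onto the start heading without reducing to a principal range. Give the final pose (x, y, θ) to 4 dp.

(1.2161, -3.5236, 10.0826)

step 1: θ'=1.8326 (straight) → pose (-1.0971, -4.1378, 1.8326)
step 2: θ'=3.8326 (R=0.5000) → pose (-1.8987, -3.8819, 3.8326)
step 3: θ'=6.0826 (R=-0.6667) → pose (-2.1907, -2.7148, 6.0826)
step 4: θ'=7.2076 (R=1.0000) → pose (-1.1932, -2.3372, 7.2076)
step 5: θ'=8.2076 (R=-0.5000) → pose (-1.2631, -2.8115, 8.2076)
step 6: θ'=10.0826 (R=-1.6000) → pose (1.2161, -3.5236, 10.0826)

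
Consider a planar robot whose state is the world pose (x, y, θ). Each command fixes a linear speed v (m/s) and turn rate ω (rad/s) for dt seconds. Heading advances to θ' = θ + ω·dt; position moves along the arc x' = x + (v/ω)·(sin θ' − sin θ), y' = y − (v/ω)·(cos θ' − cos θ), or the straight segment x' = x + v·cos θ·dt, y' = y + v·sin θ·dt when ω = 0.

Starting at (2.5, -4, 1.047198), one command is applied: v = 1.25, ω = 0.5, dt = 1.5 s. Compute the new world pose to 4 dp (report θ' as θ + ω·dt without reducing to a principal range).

(2.7711, -2.1888, 1.7972)

θ' = 1.0472 + 0.5·1.5 = 1.7972
R = v/ω = 1.25/0.5 = 2.5000
x' = 2.5 + 2.5000·(sin 1.7972 − sin 1.0472) = 2.7711
y' = -4 − 2.5000·(cos 1.7972 − cos 1.0472) = -2.1888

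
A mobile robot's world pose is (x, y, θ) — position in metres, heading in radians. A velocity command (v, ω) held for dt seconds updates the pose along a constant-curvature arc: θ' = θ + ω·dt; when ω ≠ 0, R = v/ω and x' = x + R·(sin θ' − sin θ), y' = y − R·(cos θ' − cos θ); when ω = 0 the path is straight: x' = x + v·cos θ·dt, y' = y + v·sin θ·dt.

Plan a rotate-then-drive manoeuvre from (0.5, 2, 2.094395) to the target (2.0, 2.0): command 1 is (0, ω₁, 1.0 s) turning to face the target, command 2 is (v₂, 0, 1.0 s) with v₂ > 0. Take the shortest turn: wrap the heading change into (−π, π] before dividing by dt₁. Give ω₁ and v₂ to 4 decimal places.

ω₁ = -2.0944, v₂ = 1.5000

heading to target = atan2(2−2, 2−0.5) = 0.0000
Δθ = wrap(0.0000 − 2.0944) = -2.0944; ω₁ = Δθ/dt₁ = -2.0944
distance = √((2−0.5)² + (2−2)²) = 1.5000; v₂ = distance/dt₂ = 1.5000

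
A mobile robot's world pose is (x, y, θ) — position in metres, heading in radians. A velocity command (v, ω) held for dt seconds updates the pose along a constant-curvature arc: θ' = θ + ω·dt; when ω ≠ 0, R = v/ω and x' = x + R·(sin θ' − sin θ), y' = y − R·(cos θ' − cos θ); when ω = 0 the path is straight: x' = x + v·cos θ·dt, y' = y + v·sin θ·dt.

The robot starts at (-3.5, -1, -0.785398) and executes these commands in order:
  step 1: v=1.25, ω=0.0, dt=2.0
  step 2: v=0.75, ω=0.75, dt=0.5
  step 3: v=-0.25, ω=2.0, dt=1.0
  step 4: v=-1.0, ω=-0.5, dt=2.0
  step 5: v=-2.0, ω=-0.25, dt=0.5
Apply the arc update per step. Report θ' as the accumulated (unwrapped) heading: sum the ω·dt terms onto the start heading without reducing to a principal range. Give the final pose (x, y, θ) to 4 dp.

step 1: θ'=-0.7854 (straight) → pose (-1.7322, -2.7678, -0.7854)
step 2: θ'=-0.4104 (R=1.0000) → pose (-1.4241, -2.9776, -0.4104)
step 3: θ'=1.5896 (R=-0.1250) → pose (-1.5990, -3.0946, 1.5896)
step 4: θ'=0.5896 (R=2.0000) → pose (-2.4865, -4.7945, 0.5896)
step 5: θ'=0.4646 (R=8.0000) → pose (-3.3502, -5.2972, 0.4646)

(-3.3502, -5.2972, 0.4646)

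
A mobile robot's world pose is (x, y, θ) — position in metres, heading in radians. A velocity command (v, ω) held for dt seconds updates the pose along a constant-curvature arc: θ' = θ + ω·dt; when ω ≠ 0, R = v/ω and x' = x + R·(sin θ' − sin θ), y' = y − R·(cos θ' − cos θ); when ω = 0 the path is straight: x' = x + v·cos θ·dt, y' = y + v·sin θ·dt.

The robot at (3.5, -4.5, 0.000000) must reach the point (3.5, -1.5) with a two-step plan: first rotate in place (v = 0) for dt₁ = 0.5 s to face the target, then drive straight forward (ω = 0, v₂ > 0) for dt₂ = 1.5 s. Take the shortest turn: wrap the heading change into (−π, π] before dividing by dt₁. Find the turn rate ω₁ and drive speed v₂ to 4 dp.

heading to target = atan2(-1.5−-4.5, 3.5−3.5) = 1.5708
Δθ = wrap(1.5708 − 0.0000) = 1.5708; ω₁ = Δθ/dt₁ = 3.1416
distance = √((3.5−3.5)² + (-1.5−-4.5)²) = 3.0000; v₂ = distance/dt₂ = 2.0000

ω₁ = 3.1416, v₂ = 2.0000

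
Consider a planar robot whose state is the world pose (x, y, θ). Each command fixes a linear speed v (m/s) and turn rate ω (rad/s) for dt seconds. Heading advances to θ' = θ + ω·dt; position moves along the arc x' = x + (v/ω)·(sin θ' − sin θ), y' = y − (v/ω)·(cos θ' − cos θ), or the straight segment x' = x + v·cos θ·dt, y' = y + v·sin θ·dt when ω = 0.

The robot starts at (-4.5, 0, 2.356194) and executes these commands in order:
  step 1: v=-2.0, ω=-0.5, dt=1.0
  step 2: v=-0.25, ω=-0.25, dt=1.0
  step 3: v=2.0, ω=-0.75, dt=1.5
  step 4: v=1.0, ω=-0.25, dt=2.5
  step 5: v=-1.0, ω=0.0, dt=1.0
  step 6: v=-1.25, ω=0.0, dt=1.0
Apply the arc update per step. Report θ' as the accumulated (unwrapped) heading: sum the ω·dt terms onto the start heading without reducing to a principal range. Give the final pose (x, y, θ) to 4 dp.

(-1.8218, 1.2452, -0.1438)

step 1: θ'=1.8562 (R=4.0000) → pose (-3.4902, -1.7023, 1.8562)
step 2: θ'=1.6062 (R=1.0000) → pose (-3.4504, -1.9484, 1.6062)
step 3: θ'=0.4812 (R=-2.6667) → pose (-2.0196, 0.5098, 0.4812)
step 4: θ'=-0.1438 (R=-4.0000) → pose (0.4050, 0.9227, -0.1438)
step 5: θ'=-0.1438 (straight) → pose (-0.5847, 1.0661, -0.1438)
step 6: θ'=-0.1438 (straight) → pose (-1.8218, 1.2452, -0.1438)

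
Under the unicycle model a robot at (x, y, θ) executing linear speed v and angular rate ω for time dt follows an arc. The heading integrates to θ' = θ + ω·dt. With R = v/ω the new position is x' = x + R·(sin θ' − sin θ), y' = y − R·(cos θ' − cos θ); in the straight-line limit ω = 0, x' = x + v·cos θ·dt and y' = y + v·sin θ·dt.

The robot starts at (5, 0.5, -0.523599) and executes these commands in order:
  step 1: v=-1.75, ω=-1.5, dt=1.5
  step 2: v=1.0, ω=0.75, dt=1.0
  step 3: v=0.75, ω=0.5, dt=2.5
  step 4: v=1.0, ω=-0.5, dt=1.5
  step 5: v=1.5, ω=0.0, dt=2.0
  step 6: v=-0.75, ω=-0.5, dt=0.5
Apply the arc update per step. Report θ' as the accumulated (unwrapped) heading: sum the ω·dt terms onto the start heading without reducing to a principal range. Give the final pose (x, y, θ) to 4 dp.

step 1: θ'=-2.7736 (R=1.1667) → pose (5.1636, 2.5989, -2.7736)
step 2: θ'=-2.0236 (R=1.3333) → pose (4.4443, 1.9382, -2.0236)
step 3: θ'=-0.7736 (R=1.5000) → pose (4.7451, 0.2088, -0.7736)
step 4: θ'=-1.5236 (R=-2.0000) → pose (5.3454, -1.1276, -1.5236)
step 5: θ'=-1.5236 (straight) → pose (5.4870, -4.1243, -1.5236)
step 6: θ'=-1.7736 (R=1.5000) → pose (5.5160, -3.7514, -1.7736)

(5.5160, -3.7514, -1.7736)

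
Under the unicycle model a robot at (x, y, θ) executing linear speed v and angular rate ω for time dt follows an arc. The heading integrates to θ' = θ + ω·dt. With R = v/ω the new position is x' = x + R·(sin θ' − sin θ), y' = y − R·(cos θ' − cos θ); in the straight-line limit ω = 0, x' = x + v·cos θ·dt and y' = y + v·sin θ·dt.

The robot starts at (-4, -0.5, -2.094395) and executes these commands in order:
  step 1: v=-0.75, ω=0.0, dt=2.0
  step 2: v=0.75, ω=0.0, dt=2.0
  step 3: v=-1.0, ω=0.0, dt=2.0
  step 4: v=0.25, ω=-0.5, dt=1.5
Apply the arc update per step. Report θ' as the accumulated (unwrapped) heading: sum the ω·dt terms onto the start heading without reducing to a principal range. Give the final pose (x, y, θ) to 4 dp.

(-3.2866, 1.0040, -2.8444)

step 1: θ'=-2.0944 (straight) → pose (-3.2500, 0.7990, -2.0944)
step 2: θ'=-2.0944 (straight) → pose (-4.0000, -0.5000, -2.0944)
step 3: θ'=-2.0944 (straight) → pose (-3.0000, 1.2321, -2.0944)
step 4: θ'=-2.8444 (R=-0.5000) → pose (-3.2866, 1.0040, -2.8444)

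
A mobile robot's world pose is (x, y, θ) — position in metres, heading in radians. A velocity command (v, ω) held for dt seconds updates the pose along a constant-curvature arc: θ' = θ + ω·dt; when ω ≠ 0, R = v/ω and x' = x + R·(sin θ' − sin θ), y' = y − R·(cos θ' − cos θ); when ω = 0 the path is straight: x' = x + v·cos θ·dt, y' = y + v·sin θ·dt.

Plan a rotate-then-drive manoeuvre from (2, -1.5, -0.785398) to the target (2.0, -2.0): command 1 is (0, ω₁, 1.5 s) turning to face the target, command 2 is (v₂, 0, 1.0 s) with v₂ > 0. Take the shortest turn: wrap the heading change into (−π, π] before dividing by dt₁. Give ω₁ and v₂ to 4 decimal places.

heading to target = atan2(-2−-1.5, 2−2) = -1.5708
Δθ = wrap(-1.5708 − -0.7854) = -0.7854; ω₁ = Δθ/dt₁ = -0.5236
distance = √((2−2)² + (-2−-1.5)²) = 0.5000; v₂ = distance/dt₂ = 0.5000

ω₁ = -0.5236, v₂ = 0.5000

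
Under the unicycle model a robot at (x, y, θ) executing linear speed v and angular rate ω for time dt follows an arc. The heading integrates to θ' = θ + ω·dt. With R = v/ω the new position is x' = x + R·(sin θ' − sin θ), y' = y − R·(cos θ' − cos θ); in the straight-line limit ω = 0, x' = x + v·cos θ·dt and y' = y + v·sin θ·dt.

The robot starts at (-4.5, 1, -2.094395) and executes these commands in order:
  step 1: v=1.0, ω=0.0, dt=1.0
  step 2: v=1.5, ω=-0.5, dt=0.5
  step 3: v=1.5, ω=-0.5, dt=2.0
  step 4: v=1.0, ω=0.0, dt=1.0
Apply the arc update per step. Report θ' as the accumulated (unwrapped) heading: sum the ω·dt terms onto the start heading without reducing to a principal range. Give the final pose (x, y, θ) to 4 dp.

(-9.1818, -1.1031, -3.3444)

step 1: θ'=-2.0944 (straight) → pose (-5.0000, 0.1340, -2.0944)
step 2: θ'=-2.3444 (R=-3.0000) → pose (-5.4519, -0.4622, -2.3444)
step 3: θ'=-3.3444 (R=-3.0000) → pose (-8.2023, -1.3045, -3.3444)
step 4: θ'=-3.3444 (straight) → pose (-9.1818, -1.1031, -3.3444)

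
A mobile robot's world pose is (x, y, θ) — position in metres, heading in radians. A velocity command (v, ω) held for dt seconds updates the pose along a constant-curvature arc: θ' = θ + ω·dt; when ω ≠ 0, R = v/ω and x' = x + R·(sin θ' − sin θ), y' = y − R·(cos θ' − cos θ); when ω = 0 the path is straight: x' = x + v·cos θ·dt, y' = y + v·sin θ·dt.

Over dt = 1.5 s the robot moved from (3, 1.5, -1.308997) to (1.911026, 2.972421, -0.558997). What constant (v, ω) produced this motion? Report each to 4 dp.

v = -1.2500, ω = 0.5000

Δθ = -0.558997 − -1.308997 = 0.750000
ω = Δθ/dt = 0.750000/1.5 = 0.5000
R = −Δy/(cos θ' − cos θ) = -2.5000
v = R·ω = -2.5000·0.5000 = -1.2500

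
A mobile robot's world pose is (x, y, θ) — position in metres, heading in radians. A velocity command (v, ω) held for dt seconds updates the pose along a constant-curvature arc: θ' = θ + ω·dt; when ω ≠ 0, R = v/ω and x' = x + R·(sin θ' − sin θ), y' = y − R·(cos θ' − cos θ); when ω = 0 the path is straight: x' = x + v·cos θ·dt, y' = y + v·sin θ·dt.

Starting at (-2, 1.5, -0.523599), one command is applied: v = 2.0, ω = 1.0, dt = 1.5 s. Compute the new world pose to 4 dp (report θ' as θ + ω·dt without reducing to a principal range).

θ' = -0.5236 + 1.0·1.5 = 0.9764
R = v/ω = 2.0/1.0 = 2.0000
x' = -2 + 2.0000·(sin 0.9764 − sin -0.5236) = 0.6570
y' = 1.5 − 2.0000·(cos 0.9764 − cos -0.5236) = 2.1120

(0.6570, 2.1120, 0.9764)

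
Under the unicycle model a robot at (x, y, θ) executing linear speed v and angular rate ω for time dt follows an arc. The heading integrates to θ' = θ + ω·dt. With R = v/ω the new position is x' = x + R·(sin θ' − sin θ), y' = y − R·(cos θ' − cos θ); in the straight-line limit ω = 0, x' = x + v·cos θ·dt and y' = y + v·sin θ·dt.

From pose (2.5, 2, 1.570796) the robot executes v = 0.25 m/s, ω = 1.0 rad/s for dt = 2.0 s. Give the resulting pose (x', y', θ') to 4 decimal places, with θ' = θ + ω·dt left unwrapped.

θ' = 1.5708 + 1.0·2.0 = 3.5708
R = v/ω = 0.25/1.0 = 0.2500
x' = 2.5 + 0.2500·(sin 3.5708 − sin 1.5708) = 2.1460
y' = 2 − 0.2500·(cos 3.5708 − cos 1.5708) = 2.2273

(2.1460, 2.2273, 3.5708)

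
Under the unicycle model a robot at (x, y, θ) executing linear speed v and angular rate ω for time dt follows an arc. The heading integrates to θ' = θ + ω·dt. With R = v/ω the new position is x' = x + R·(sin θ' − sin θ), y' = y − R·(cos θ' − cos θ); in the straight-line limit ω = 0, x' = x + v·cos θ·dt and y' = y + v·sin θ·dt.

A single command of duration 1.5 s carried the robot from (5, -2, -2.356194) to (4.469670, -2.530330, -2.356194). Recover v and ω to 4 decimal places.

Δθ = -2.356194 − -2.356194 = 0.000000
ω = Δθ/dt = 0.000000/1.5 = 0.0000
ω = 0 → v = (Δx·cos θ + Δy·sin θ)/dt = 0.5000

v = 0.5000, ω = 0.0000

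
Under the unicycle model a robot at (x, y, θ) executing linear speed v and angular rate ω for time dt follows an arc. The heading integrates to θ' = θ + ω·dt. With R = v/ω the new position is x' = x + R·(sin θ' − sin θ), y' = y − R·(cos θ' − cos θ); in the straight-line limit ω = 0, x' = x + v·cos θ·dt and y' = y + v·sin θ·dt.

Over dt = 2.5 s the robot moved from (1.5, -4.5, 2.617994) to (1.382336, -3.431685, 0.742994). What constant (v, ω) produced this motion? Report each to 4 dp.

v = 0.5000, ω = -0.7500

Δθ = 0.742994 − 2.617994 = -1.875000
ω = Δθ/dt = -1.875000/2.5 = -0.7500
R = −Δy/(cos θ' − cos θ) = -0.6667
v = R·ω = -0.6667·-0.7500 = 0.5000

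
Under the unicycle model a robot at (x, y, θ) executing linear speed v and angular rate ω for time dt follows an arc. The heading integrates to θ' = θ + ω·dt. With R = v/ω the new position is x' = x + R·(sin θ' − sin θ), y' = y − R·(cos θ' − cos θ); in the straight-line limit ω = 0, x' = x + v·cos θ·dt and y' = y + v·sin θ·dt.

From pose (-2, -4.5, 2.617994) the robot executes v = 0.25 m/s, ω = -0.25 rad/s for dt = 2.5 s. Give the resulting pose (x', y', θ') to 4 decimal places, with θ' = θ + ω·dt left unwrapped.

θ' = 2.6180 + -0.25·2.5 = 1.9930
R = v/ω = 0.25/-0.25 = -1.0000
x' = -2 + -1.0000·(sin 1.9930 − sin 2.6180) = -2.4122
y' = -4.5 − -1.0000·(cos 1.9930 − cos 2.6180) = -4.0437

(-2.4122, -4.0437, 1.9930)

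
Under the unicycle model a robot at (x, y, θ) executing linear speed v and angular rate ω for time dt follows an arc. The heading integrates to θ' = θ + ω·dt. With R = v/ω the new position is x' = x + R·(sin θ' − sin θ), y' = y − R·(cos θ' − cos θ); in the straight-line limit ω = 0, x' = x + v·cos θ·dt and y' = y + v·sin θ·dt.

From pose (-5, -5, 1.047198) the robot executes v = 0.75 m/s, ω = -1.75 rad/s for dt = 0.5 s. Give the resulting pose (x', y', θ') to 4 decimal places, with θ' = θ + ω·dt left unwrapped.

(-4.7023, -4.7921, 0.1722)

θ' = 1.0472 + -1.75·0.5 = 0.1722
R = v/ω = 0.75/-1.75 = -0.4286
x' = -5 + -0.4286·(sin 0.1722 − sin 1.0472) = -4.7023
y' = -5 − -0.4286·(cos 0.1722 − cos 1.0472) = -4.7921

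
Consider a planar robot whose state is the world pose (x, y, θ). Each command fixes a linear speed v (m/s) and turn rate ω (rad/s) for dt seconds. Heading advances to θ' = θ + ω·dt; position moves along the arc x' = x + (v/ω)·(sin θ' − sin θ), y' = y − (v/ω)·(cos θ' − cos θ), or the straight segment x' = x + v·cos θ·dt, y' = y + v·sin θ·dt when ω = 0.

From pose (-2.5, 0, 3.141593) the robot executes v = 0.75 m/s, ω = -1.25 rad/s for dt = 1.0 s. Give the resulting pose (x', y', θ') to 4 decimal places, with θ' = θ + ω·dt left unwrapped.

(-3.0694, 0.4108, 1.8916)

θ' = 3.1416 + -1.25·1.0 = 1.8916
R = v/ω = 0.75/-1.25 = -0.6000
x' = -2.5 + -0.6000·(sin 1.8916 − sin 3.1416) = -3.0694
y' = 0 − -0.6000·(cos 1.8916 − cos 3.1416) = 0.4108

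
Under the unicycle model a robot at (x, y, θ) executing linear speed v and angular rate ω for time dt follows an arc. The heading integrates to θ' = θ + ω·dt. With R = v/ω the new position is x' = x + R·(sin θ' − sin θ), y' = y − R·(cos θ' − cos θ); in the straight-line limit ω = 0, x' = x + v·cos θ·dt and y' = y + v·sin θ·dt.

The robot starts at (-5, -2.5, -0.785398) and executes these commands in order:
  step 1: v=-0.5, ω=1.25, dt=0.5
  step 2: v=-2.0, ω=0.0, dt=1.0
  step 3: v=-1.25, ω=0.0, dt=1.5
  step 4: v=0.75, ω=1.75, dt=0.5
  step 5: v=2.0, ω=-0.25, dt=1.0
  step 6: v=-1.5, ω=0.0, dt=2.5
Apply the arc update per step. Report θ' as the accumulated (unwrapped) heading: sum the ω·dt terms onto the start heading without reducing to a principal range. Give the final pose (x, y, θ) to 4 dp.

step 1: θ'=-0.1604 (R=-0.4000) → pose (-5.2190, -2.3880, -0.1604)
step 2: θ'=-0.1604 (straight) → pose (-7.1933, -2.0686, -0.1604)
step 3: θ'=-0.1604 (straight) → pose (-9.0442, -1.7691, -0.1604)
step 4: θ'=0.7146 (R=0.4286) → pose (-8.6949, -1.6697, 0.7146)
step 5: θ'=0.4646 (R=-8.0000) → pose (-7.0369, -0.5606, 0.4646)
step 6: θ'=0.4646 (straight) → pose (-10.3894, -2.2408, 0.4646)

(-10.3894, -2.2408, 0.4646)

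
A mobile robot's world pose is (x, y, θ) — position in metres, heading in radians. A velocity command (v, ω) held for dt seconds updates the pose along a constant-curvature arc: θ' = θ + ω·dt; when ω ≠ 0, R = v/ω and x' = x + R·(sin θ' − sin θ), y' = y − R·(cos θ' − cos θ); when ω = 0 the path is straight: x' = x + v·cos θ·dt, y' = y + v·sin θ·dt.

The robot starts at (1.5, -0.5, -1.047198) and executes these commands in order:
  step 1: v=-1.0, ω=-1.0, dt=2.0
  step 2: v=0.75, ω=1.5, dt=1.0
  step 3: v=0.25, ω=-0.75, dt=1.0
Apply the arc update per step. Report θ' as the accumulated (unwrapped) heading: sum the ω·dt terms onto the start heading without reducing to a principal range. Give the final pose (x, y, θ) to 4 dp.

(1.7350, 0.2567, -2.2972)

step 1: θ'=-3.0472 (R=1.0000) → pose (2.2718, 0.9955, -3.0472)
step 2: θ'=-1.5472 (R=0.5000) → pose (1.8190, 0.4860, -1.5472)
step 3: θ'=-2.2972 (R=-0.3333) → pose (1.7350, 0.2567, -2.2972)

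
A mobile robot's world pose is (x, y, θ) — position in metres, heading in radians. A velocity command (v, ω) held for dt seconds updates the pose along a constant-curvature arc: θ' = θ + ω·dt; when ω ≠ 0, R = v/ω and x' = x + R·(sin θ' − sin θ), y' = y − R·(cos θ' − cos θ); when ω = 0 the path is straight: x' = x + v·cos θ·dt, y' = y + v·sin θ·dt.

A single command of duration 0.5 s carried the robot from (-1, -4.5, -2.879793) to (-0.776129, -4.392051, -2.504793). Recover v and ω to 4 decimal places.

Δθ = -2.504793 − -2.879793 = 0.375000
ω = Δθ/dt = 0.375000/0.5 = 0.7500
R = Δx/(sin θ' − sin θ) = -0.6667
v = R·ω = -0.6667·0.7500 = -0.5000

v = -0.5000, ω = 0.7500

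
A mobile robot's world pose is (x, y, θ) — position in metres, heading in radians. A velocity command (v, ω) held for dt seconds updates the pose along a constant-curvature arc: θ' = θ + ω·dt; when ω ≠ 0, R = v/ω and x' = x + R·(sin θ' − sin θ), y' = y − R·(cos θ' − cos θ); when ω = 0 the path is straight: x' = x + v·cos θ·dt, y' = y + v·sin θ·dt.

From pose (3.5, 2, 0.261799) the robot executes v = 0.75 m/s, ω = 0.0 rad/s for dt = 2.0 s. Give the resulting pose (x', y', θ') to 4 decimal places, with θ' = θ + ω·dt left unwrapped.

(4.9489, 2.3882, 0.2618)

θ' = 0.2618 + 0.0·2.0 = 0.2618
ω = 0 → straight: x' = 3.5 + 0.75·cos(0.2618)·2.0 = 4.9489
y' = 2 + 0.75·sin(0.2618)·2.0 = 2.3882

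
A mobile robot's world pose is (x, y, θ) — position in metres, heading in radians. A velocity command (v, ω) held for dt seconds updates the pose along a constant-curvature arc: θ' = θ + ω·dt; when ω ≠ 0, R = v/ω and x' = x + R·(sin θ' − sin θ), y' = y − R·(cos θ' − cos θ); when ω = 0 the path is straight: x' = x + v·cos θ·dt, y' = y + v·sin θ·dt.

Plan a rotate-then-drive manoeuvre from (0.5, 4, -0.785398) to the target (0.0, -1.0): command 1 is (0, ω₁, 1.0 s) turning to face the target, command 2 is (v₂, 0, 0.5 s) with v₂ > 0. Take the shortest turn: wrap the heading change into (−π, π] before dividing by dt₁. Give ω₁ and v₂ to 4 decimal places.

ω₁ = -0.8851, v₂ = 10.0499

heading to target = atan2(-1−4, 0−0.5) = -1.6705
Δθ = wrap(-1.6705 − -0.7854) = -0.8851; ω₁ = Δθ/dt₁ = -0.8851
distance = √((0−0.5)² + (-1−4)²) = 5.0249; v₂ = distance/dt₂ = 10.0499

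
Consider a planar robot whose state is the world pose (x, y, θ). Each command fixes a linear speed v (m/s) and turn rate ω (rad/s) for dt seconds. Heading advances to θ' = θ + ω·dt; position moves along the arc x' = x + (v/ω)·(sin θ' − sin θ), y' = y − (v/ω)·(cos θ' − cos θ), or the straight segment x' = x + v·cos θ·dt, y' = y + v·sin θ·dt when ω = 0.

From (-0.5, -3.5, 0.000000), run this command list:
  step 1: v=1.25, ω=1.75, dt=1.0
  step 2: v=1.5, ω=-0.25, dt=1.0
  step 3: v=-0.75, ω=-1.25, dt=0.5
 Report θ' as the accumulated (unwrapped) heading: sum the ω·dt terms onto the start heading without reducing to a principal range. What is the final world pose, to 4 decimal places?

(-0.0162, -1.5067, 0.8750)

step 1: θ'=1.7500 (R=0.7143) → pose (0.2028, -2.6584, 1.7500)
step 2: θ'=1.5000 (R=-6.0000) → pose (0.1218, -1.1645, 1.5000)
step 3: θ'=0.8750 (R=0.6000) → pose (-0.0162, -1.5067, 0.8750)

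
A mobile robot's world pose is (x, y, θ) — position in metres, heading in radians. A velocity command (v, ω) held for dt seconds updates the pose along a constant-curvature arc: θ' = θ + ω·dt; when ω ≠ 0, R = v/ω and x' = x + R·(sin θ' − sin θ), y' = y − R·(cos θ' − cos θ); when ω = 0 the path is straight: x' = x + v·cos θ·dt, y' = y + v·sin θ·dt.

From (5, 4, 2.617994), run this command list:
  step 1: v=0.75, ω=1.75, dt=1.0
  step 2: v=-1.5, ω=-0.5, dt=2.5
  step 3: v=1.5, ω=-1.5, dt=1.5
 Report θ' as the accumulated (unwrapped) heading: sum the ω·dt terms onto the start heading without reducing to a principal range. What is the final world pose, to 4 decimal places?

(6.5375, 7.4059, 0.8680)

step 1: θ'=4.3680 (R=0.4286) → pose (4.3823, 3.7735, 4.3680)
step 2: θ'=3.1180 (R=3.0000) → pose (7.2769, 5.7598, 3.1180)
step 3: θ'=0.8680 (R=-1.0000) → pose (6.5375, 7.4059, 0.8680)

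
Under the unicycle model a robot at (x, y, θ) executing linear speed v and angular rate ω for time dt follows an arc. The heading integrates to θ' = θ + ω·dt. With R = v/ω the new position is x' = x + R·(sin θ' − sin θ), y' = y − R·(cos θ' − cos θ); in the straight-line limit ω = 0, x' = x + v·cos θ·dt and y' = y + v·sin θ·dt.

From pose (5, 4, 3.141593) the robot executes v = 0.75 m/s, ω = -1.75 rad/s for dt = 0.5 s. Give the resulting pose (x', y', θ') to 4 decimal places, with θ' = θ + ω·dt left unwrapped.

θ' = 3.1416 + -1.75·0.5 = 2.2666
R = v/ω = 0.75/-1.75 = -0.4286
x' = 5 + -0.4286·(sin 2.2666 − sin 3.1416) = 4.6711
y' = 4 − -0.4286·(cos 2.2666 − cos 3.1416) = 4.1539

(4.6711, 4.1539, 2.2666)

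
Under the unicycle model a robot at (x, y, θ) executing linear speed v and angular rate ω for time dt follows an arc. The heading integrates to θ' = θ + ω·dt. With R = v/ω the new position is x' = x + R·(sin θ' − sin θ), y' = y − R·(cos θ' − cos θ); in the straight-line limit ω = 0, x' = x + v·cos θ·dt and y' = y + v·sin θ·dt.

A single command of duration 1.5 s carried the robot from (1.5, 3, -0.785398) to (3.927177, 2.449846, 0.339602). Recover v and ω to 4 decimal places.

v = 1.7500, ω = 0.7500

Δθ = 0.339602 − -0.785398 = 1.125000
ω = Δθ/dt = 1.125000/1.5 = 0.7500
R = Δx/(sin θ' − sin θ) = 2.3333
v = R·ω = 2.3333·0.7500 = 1.7500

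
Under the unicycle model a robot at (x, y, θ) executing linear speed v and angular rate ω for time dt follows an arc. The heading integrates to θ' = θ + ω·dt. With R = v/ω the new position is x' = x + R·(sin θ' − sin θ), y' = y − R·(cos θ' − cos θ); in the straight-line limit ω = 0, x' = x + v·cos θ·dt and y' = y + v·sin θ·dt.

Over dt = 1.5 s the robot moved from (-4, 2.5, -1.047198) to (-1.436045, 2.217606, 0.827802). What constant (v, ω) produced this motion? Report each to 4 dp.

v = 2.0000, ω = 1.2500

Δθ = 0.827802 − -1.047198 = 1.875000
ω = Δθ/dt = 1.875000/1.5 = 1.2500
R = Δx/(sin θ' − sin θ) = 1.6000
v = R·ω = 1.6000·1.2500 = 2.0000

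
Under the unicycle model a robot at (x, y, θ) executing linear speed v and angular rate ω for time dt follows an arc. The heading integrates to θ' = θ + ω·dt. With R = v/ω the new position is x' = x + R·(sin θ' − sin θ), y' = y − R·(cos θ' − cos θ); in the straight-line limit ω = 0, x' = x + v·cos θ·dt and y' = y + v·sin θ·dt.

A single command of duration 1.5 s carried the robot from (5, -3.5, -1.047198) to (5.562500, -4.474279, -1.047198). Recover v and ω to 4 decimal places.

Δθ = -1.047198 − -1.047198 = 0.000000
ω = Δθ/dt = 0.000000/1.5 = 0.0000
ω = 0 → v = (Δx·cos θ + Δy·sin θ)/dt = 0.7500

v = 0.7500, ω = 0.0000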